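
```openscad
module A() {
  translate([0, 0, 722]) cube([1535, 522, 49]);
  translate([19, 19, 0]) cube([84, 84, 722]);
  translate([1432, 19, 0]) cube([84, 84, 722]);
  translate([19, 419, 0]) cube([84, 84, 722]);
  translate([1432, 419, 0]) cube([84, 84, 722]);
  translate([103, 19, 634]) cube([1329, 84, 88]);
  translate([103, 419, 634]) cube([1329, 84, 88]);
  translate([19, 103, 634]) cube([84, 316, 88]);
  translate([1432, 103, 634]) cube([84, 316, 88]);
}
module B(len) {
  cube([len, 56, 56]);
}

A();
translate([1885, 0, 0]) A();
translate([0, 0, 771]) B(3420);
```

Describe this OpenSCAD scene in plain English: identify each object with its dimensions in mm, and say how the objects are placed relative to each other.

A is a table: top 1535 mm (x) × 522 mm (y), 49 mm thick, upper face at z = 771 mm, on four 84×84 mm square legs, each inset 19 mm from the nearest pair of top edges, running from z = 0 to the bottom of the top. Four apron rails, 84 mm thick and 88 mm tall, run between adjacent legs with their top edges flush with the underside of the top and their outer faces flush with the legs' outer faces.

B is a rectangular beam 3420 mm long (x), 56 mm deep (y), 56 mm thick (z).

The beam spans the tops of two tables placed 350 mm apart, resting at z = 771 mm.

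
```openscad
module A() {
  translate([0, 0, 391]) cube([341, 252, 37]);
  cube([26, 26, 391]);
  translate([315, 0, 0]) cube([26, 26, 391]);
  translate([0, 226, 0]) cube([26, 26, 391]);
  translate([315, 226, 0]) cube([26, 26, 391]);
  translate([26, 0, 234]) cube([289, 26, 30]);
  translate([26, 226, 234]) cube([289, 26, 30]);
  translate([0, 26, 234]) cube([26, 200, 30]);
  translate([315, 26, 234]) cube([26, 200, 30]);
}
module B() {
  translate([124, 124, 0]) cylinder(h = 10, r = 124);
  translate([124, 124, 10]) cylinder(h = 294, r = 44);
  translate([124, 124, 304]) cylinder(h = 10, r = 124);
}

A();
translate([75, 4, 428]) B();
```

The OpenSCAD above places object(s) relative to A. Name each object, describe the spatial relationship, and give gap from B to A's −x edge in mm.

The spool's min-x is at 75; the stool's min-x is 0; gap = 75 mm.

A is a stool. B is a spool. The spool is on top of the stool. The gap from the spool to the stool's −x edge is 75 mm.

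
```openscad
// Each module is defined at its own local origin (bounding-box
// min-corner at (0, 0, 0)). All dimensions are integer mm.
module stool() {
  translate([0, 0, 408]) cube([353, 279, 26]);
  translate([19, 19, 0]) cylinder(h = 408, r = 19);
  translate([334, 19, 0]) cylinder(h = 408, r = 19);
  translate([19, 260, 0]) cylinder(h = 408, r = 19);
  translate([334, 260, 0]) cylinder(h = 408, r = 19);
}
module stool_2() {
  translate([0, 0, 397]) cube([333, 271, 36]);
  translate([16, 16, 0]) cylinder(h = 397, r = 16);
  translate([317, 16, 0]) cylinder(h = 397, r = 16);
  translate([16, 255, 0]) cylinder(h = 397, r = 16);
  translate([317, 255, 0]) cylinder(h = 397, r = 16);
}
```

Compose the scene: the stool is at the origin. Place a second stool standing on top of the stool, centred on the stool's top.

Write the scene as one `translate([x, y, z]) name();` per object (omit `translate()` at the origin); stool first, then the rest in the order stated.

stool();
translate([10, 4, 434]) stool_2();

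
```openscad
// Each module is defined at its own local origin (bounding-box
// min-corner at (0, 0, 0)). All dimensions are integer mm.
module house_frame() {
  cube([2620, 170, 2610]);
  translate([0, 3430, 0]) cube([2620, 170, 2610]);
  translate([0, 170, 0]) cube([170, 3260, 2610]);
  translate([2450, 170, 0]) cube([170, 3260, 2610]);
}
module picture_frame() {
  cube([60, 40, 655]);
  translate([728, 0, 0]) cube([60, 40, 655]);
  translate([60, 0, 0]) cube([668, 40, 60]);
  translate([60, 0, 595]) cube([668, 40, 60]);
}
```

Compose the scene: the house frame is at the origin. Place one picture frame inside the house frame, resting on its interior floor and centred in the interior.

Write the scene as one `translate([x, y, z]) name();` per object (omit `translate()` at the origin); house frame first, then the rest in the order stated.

house_frame();
translate([916, 1780, 0]) picture_frame();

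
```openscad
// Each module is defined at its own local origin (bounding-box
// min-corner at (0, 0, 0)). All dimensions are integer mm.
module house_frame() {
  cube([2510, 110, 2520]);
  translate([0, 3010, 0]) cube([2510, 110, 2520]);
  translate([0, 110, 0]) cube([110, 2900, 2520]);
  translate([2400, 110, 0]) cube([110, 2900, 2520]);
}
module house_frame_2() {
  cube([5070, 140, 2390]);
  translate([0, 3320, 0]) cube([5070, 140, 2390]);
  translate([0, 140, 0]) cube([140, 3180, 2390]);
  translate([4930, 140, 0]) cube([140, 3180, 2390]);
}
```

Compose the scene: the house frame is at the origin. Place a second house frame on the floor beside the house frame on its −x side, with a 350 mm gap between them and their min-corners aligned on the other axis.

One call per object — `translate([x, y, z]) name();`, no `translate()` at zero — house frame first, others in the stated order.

house_frame();
translate([-5420, 0, 0]) house_frame_2();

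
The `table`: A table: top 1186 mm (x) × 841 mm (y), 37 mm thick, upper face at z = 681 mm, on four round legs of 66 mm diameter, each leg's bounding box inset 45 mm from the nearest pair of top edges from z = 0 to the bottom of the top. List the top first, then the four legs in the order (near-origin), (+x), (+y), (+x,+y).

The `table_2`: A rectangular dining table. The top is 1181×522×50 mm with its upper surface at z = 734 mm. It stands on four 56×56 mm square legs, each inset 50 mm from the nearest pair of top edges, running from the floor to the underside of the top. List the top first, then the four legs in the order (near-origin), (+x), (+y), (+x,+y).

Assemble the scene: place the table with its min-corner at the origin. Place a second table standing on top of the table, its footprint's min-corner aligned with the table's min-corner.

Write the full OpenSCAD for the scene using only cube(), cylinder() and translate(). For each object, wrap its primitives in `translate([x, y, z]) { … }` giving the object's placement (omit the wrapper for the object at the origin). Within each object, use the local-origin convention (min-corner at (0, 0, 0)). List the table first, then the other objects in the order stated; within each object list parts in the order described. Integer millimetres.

translate([0, 0, 644]) cube([1186, 841, 37]);
translate([78, 78, 0]) cylinder(h = 644, r = 33);
translate([1108, 78, 0]) cylinder(h = 644, r = 33);
translate([78, 763, 0]) cylinder(h = 644, r = 33);
translate([1108, 763, 0]) cylinder(h = 644, r = 33);
translate([0, 0, 681]) {
  translate([0, 0, 684]) cube([1181, 522, 50]);
  translate([50, 50, 0]) cube([56, 56, 684]);
  translate([1075, 50, 0]) cube([56, 56, 684]);
  translate([50, 416, 0]) cube([56, 56, 684]);
  translate([1075, 416, 0]) cube([56, 56, 684]);
}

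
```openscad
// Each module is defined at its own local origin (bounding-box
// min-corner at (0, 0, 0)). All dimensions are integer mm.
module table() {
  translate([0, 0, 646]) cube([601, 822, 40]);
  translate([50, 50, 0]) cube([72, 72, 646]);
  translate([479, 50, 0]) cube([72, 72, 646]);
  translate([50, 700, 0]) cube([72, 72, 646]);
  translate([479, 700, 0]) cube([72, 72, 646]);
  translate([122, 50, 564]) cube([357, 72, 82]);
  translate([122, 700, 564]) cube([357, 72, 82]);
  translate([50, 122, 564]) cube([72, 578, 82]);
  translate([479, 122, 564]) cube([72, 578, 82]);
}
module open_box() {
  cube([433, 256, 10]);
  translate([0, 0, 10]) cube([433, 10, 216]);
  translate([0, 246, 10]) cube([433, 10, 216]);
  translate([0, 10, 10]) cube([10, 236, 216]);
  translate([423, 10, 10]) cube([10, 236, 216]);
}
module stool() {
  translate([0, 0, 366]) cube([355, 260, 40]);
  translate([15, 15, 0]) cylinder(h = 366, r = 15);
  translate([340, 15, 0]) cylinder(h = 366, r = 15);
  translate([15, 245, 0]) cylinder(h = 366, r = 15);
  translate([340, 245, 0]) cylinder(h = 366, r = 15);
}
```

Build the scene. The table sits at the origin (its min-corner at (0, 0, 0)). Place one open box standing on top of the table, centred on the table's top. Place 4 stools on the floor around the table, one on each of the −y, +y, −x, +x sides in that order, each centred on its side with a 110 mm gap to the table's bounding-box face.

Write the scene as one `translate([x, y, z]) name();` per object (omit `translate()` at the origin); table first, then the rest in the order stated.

table();
translate([84, 283, 686]) open_box();
translate([123, -370, 0]) stool();
translate([123, 932, 0]) stool();
translate([-465, 281, 0]) stool();
translate([711, 281, 0]) stool();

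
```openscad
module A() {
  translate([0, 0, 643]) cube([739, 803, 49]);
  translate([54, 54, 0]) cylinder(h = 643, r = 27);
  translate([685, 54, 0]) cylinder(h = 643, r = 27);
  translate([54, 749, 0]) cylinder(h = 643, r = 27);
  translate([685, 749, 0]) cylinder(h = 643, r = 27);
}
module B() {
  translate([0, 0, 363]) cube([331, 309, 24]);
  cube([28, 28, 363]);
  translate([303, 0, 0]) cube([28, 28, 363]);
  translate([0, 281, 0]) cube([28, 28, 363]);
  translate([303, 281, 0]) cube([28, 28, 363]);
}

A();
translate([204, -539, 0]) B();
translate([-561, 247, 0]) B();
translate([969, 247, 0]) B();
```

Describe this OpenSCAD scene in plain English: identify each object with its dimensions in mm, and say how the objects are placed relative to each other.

A is a table: top 739 mm (x) × 803 mm (y), 49 mm thick, upper face at z = 692 mm, on four round legs of 54 mm diameter, each leg's bounding box inset 27 mm from the nearest pair of top edges, running from z = 0 to the bottom of the top.

B is a simple wooden stool: a rectangular seat 331 mm (x) by 309 mm (y), 24 mm thick, top face at z = 387 mm, on four square legs, each 28×28 mm in cross-section. The legs rest on z = 0, each flush with a corner of the seat.

Three stools sit around the table at the −y, −x, +x sides.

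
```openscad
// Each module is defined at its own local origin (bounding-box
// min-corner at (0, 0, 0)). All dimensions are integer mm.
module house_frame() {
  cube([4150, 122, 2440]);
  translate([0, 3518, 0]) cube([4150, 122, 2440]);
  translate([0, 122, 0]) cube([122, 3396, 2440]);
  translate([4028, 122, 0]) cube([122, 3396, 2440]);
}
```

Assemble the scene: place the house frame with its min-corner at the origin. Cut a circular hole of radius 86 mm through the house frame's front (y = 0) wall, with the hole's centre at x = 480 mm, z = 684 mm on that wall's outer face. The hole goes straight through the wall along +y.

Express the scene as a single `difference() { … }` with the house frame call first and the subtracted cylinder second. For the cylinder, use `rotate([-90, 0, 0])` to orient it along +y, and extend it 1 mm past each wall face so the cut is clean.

difference() {
  house_frame();
  translate([480, -1, 684]) rotate([-90, 0, 0]) cylinder(h = 124, r = 86);
}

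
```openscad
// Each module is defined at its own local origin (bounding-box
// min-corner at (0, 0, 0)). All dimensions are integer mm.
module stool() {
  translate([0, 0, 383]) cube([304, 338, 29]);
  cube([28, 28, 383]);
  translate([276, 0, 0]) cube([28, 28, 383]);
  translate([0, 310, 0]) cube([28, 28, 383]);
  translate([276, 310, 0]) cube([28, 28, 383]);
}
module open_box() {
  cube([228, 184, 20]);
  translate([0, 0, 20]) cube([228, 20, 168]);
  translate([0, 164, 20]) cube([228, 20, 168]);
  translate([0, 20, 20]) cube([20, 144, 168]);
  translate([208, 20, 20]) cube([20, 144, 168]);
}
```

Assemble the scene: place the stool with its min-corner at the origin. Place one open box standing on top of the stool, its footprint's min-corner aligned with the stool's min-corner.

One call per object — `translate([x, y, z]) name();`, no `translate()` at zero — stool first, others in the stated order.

stool();
translate([0, 0, 412]) open_box();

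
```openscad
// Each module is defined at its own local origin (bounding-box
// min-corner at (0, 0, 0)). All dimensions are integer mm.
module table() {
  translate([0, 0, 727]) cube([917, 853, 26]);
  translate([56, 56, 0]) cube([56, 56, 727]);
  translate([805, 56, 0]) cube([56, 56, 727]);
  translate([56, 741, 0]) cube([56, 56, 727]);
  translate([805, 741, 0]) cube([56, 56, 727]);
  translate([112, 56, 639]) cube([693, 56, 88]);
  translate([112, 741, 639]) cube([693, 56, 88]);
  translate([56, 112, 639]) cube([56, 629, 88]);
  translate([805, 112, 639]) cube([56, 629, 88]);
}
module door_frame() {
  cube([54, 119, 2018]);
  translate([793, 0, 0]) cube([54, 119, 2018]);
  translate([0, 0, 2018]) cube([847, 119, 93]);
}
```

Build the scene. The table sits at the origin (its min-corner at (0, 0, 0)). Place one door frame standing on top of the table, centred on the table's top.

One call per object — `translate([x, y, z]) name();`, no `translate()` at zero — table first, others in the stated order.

table();
translate([35, 367, 753]) door_frame();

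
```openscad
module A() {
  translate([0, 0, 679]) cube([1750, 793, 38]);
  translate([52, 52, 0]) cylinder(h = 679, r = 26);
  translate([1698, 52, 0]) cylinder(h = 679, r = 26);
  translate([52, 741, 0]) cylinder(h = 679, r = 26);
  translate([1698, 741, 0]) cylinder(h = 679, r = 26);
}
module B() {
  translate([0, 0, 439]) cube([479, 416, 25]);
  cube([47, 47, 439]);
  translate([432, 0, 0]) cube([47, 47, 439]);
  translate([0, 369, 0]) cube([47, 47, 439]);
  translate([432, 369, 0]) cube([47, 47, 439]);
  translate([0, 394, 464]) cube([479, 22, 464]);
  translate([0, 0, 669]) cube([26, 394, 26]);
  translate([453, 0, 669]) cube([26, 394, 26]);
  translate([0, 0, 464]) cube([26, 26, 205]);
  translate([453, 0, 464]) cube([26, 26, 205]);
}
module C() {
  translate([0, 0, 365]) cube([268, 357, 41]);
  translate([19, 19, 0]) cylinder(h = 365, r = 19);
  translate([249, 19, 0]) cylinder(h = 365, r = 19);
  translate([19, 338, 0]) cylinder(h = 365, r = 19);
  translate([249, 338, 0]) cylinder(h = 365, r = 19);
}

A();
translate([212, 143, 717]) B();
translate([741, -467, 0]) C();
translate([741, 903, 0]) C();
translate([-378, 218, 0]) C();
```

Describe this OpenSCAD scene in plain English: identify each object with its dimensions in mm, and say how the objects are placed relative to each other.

A is a table with a 1750×793 mm rectangular top, 38 mm thick, top surface at z = 717 mm, supported by four round legs of 52 mm diameter, each leg's bounding box inset 26 mm from the nearest pair of top edges, running from the floor.

B is a chair. The seat is a 479×416×25 mm slab with its top at z = 464 mm, on four 47×47 mm corner legs (flush with the seat edges, standing on z = 0). A flat backrest 22 mm thick, 464 mm tall, spans the full seat width and rises from the seat top along its +y edge, rear face flush with the rear of the seat. Two armrests of 26×26 mm section run along each side from the seat's front edge to the front of the backrest, top faces 231 mm above the seat top and outer faces flush with the seat's x-edges; a 26×26 mm post under the front of each armrest stands on the seat at the front corner.

C is a simple wooden stool: a rectangular seat 268 mm (x) by 357 mm (y), 41 mm thick, top face at z = 406 mm, on four round legs, each 38 mm in diameter. The legs rest on z = 0, each leg's axis is inset half a diameter from the nearest pair of seat edges (so the leg's bounding box is flush with the corner).

The chair is on top of the table. Three stools sit around the table at the −y, +y, −x sides.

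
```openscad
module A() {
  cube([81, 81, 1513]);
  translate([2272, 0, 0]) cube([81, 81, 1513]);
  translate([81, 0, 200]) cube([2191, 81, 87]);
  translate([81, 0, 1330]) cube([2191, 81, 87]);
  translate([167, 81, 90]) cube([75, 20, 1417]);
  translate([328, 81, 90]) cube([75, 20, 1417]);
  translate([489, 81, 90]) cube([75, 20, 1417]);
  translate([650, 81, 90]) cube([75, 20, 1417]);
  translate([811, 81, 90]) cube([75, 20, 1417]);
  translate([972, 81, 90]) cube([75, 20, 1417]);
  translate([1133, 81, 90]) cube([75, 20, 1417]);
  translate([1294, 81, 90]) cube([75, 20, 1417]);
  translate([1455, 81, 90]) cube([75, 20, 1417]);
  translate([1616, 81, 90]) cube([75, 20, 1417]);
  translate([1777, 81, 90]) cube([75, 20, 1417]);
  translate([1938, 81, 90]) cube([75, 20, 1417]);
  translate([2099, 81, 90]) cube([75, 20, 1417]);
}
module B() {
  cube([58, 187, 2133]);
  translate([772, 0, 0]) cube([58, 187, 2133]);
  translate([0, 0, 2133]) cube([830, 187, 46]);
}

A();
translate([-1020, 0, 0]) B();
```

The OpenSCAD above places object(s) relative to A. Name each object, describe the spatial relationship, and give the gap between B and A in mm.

A is a fence section. B is a door frame. The door frame is on the floor beside the fence section on its −x side. The gap between the door frame and the fence section is 190 mm.

The door frame's nearest face is 190 mm from the fence section's −x face.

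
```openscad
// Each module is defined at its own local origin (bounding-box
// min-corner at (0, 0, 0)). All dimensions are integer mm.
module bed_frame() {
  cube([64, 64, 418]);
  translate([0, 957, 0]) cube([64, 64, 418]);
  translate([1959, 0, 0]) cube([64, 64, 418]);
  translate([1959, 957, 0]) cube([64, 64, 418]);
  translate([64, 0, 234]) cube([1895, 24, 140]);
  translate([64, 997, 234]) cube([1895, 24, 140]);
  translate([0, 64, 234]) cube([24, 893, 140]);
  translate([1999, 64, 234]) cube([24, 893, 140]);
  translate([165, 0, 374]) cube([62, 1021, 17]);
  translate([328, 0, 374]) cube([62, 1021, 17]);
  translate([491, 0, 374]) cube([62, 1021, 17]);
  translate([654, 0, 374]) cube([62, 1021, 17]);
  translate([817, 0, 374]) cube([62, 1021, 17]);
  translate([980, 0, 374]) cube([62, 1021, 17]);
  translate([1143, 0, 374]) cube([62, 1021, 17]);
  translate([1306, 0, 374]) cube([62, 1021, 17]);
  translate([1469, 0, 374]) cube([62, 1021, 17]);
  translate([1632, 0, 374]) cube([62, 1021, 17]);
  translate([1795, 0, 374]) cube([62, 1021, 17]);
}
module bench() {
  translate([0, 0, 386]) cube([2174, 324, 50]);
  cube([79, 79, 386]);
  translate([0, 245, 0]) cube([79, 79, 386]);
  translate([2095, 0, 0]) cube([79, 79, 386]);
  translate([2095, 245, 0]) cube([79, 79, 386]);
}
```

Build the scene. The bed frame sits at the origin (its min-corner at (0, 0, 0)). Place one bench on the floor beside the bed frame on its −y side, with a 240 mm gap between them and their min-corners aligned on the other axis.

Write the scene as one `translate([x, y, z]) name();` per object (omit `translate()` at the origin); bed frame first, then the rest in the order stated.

bed_frame();
translate([0, -564, 0]) bench();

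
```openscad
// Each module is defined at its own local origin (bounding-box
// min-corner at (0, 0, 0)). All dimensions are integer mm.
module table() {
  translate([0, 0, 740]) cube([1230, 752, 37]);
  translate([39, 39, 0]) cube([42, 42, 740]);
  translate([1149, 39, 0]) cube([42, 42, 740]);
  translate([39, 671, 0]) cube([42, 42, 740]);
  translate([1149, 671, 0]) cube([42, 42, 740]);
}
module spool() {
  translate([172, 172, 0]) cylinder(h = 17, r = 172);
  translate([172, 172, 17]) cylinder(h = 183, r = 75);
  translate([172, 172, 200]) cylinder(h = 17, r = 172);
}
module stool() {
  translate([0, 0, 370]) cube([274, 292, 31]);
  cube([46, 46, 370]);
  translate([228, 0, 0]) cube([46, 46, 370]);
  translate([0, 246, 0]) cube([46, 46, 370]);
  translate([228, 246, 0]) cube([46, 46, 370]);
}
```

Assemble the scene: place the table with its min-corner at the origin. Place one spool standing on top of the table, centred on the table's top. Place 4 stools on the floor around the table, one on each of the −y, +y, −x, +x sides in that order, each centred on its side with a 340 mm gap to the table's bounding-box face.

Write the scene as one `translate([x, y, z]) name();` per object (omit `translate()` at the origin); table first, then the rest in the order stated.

table();
translate([443, 204, 777]) spool();
translate([478, -632, 0]) stool();
translate([478, 1092, 0]) stool();
translate([-614, 230, 0]) stool();
translate([1570, 230, 0]) stool();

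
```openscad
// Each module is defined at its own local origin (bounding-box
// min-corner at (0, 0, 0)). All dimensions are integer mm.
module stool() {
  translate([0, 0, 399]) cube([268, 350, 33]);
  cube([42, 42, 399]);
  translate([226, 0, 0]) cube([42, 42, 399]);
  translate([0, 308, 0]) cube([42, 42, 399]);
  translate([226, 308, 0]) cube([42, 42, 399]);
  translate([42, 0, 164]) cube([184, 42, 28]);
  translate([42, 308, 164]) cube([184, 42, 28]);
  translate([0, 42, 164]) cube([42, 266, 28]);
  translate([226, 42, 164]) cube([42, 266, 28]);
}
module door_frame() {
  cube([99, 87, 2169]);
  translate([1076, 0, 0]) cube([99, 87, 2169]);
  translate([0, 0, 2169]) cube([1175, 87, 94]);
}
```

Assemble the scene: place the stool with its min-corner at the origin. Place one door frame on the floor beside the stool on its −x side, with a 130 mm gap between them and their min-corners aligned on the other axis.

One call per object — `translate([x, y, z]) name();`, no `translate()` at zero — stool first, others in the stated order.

stool();
translate([-1305, 0, 0]) door_frame();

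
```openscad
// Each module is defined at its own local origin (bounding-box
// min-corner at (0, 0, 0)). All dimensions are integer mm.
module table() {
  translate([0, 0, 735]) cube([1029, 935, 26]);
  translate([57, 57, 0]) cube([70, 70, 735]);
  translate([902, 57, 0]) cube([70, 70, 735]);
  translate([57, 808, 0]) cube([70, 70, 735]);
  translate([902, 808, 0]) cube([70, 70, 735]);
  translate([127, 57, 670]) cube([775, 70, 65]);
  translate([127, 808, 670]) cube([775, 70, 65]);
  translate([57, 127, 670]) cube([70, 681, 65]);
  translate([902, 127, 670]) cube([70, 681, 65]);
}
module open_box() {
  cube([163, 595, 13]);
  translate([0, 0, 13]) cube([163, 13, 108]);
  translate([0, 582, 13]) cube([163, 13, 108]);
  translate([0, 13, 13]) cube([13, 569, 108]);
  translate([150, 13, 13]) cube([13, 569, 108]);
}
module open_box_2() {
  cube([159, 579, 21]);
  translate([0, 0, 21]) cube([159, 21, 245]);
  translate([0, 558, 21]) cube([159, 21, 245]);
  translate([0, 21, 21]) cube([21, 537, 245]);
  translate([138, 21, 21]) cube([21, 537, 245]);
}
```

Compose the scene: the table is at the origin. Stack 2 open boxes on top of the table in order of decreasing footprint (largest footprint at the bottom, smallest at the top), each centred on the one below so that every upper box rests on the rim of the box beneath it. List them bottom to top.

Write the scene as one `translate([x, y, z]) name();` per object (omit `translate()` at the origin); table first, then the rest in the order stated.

table();
translate([433, 170, 761]) open_box();
translate([435, 178, 882]) open_box_2();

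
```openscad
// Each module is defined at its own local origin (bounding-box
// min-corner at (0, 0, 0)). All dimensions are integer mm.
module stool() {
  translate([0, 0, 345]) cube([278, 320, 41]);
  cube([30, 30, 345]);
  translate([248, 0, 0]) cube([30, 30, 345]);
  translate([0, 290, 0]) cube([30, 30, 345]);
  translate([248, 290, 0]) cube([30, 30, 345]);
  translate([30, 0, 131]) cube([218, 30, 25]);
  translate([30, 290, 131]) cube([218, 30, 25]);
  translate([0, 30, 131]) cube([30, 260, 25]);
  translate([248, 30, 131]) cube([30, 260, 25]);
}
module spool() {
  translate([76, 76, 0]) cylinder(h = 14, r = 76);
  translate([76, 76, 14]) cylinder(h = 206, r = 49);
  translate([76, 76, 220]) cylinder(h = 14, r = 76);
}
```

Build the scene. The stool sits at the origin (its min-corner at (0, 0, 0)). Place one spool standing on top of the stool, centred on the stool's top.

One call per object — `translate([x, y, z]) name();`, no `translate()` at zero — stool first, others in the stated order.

stool();
translate([63, 84, 386]) spool();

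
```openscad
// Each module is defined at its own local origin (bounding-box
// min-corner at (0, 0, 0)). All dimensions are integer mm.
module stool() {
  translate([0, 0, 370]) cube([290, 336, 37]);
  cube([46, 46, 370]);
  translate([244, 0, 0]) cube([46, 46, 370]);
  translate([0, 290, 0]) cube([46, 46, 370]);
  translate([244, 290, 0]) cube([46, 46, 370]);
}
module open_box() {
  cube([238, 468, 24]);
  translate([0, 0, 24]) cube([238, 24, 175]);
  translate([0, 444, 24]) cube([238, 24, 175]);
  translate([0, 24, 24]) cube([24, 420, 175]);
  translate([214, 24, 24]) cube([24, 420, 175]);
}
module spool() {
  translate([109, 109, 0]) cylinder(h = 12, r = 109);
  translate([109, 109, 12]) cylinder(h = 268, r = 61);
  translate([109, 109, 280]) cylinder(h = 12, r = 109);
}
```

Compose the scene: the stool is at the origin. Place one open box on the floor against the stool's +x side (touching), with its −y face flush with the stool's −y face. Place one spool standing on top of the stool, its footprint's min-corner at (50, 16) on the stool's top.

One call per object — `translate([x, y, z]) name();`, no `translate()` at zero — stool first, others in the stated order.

stool();
translate([290, 0, 0]) open_box();
translate([50, 16, 407]) spool();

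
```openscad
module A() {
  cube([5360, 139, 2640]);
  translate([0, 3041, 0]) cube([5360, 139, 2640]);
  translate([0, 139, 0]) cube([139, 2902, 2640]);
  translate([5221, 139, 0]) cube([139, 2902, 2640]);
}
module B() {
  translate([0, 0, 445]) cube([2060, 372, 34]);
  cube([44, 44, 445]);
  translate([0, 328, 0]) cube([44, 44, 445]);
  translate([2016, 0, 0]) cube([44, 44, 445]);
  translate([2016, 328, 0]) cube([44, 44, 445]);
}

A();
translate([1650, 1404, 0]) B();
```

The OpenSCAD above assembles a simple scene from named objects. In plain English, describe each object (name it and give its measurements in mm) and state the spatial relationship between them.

A is a box-shaped house frame (walls only): outside footprint 5360×3180 mm, wall height 2640 mm, wall thickness 139 mm. The two y-facing walls run the full x-width; the two x-facing walls fit between the inner faces of the y-facing walls.

B is a bench: a 2060×372 mm seat slab, 34 mm thick, top at z = 479 mm, on four 44×44 mm square legs flush with the seat corners and standing on z = 0.

The bench sits inside the house frame, centred.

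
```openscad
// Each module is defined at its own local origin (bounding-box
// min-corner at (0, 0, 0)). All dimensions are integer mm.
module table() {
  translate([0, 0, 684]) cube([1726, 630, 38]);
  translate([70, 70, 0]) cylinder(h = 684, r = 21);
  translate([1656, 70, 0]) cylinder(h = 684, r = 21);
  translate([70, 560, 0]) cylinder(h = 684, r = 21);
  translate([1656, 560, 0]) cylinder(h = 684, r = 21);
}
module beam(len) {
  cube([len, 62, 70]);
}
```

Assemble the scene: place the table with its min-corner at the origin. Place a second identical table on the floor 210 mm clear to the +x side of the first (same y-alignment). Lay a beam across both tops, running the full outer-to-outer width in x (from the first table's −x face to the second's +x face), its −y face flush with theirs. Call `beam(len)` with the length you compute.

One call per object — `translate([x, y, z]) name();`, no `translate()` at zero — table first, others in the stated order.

table();
translate([1936, 0, 0]) table();
translate([0, 0, 722]) beam(3662);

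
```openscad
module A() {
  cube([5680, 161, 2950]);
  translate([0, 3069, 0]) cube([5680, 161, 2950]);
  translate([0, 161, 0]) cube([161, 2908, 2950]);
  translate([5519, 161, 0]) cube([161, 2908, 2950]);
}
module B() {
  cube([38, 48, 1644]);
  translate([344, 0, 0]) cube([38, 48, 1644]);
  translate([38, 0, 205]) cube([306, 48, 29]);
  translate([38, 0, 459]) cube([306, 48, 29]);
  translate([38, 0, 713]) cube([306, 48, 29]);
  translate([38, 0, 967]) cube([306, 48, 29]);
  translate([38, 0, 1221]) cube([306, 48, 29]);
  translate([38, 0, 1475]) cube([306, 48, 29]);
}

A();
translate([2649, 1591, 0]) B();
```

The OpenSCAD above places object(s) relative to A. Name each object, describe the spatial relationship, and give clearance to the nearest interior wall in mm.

A is a house frame. B is a ladder. The ladder sits inside the house frame, centred. The clearance to the nearest interior wall is 1430 mm.

Clearances: x = 2488, y = 1430; minimum 1430 mm.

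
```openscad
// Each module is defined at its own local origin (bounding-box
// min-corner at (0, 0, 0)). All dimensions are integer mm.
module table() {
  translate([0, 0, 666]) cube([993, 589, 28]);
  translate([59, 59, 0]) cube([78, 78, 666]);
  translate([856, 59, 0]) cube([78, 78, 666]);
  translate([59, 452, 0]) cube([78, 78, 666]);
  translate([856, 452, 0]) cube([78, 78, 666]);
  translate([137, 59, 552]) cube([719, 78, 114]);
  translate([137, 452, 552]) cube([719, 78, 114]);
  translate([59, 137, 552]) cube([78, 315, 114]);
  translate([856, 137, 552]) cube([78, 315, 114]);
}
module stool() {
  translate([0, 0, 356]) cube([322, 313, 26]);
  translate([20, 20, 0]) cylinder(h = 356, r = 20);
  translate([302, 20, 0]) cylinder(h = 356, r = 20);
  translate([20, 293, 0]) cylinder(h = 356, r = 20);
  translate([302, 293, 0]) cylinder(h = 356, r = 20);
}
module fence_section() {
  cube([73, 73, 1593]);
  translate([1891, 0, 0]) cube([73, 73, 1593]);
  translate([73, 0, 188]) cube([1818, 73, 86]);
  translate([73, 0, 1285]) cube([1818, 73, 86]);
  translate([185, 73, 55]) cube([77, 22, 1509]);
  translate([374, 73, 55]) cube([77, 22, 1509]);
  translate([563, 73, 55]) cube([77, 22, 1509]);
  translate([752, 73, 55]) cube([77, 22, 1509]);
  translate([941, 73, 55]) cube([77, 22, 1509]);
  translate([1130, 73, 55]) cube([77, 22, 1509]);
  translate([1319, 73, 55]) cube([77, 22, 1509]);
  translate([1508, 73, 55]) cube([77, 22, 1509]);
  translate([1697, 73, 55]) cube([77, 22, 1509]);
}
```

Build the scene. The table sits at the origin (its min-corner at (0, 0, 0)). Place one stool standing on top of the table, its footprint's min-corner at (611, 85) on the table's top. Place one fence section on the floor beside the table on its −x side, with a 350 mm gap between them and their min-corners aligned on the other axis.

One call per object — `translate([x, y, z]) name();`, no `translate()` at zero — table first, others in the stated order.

table();
translate([611, 85, 694]) stool();
translate([-2314, 0, 0]) fence_section();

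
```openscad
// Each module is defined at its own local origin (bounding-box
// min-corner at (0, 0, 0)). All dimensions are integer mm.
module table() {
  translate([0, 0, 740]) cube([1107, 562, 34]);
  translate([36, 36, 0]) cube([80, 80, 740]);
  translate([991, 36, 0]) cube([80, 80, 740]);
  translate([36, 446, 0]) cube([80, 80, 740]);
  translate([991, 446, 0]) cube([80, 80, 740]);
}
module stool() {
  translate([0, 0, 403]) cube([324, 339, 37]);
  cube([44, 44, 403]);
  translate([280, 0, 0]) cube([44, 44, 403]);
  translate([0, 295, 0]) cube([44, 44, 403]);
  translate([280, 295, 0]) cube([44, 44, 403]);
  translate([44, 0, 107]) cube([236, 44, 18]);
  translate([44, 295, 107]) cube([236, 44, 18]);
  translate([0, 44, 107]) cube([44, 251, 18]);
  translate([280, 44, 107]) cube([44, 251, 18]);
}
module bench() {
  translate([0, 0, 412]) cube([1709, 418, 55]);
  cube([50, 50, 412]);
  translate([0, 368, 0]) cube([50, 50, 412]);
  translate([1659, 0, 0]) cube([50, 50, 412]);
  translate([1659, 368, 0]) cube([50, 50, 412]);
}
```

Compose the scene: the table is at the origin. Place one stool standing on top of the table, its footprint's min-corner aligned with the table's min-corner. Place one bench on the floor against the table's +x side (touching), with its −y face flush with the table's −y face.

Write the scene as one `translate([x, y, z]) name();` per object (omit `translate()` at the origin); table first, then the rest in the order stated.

table();
translate([0, 0, 774]) stool();
translate([1107, 0, 0]) bench();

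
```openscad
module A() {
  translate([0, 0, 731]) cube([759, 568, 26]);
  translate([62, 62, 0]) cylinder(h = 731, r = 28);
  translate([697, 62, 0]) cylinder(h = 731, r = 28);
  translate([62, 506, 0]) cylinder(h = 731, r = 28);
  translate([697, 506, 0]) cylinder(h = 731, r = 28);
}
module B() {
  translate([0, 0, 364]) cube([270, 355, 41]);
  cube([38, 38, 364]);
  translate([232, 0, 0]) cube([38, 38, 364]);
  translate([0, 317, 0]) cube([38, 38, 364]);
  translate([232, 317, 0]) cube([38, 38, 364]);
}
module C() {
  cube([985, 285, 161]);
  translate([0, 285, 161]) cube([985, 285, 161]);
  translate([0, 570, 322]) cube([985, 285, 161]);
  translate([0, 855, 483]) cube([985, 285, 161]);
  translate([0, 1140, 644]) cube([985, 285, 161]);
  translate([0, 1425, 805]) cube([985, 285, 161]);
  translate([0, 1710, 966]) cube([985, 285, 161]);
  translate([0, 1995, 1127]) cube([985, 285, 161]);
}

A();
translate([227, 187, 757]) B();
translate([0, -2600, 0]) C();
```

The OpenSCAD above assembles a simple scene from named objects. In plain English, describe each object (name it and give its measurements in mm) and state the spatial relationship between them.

A is a table with a 759×568 mm rectangular top, 26 mm thick, top surface at z = 757 mm, supported by four round legs of 56 mm diameter, each leg's bounding box inset 34 mm from the nearest pair of top edges, running from the floor.

B is a four-legged stool. The seat is a 270×355×41 mm slab whose top surface is at z = 405 mm; four square legs, each 38×38 mm in cross-section, run from the floor (z = 0) to the underside of the seat, each flush with a corner of the seat.

C is a straight staircase of 8 solid steps. Each step is 985 mm wide (x), 285 mm deep (y, the going) and 161 mm tall (the rise). The first step rests on the floor; each subsequent step sits one going further in +y and one rise higher in +z, directly behind and above the previous step with no overlap.

The stool is on top of the table. The staircase is on the floor beside the table on its −y side.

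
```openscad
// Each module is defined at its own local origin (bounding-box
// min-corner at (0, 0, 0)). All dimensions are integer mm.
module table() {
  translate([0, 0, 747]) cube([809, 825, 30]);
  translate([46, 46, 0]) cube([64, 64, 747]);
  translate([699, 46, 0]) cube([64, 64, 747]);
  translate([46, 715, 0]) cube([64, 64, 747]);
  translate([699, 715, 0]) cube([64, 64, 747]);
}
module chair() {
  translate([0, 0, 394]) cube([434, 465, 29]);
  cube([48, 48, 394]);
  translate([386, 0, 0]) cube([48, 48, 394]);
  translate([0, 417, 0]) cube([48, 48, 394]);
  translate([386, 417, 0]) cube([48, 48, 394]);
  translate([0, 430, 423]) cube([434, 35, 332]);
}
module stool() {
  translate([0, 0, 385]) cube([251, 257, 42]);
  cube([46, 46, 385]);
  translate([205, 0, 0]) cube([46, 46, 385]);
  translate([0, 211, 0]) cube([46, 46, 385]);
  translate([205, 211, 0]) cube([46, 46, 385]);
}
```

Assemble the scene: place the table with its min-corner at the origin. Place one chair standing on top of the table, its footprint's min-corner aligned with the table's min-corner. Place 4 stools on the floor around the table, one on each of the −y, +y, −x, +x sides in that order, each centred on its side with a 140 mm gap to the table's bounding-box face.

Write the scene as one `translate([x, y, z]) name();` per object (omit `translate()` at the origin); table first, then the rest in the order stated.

table();
translate([0, 0, 777]) chair();
translate([279, -397, 0]) stool();
translate([279, 965, 0]) stool();
translate([-391, 284, 0]) stool();
translate([949, 284, 0]) stool();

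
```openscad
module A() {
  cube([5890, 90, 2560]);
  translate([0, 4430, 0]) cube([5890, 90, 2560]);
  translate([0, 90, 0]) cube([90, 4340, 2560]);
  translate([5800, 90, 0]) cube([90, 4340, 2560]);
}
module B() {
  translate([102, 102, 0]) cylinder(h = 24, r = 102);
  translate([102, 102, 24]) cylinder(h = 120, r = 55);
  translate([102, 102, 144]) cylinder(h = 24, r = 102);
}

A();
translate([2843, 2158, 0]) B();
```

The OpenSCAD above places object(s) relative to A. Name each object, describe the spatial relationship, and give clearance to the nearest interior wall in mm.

Clearances: x = 2753, y = 2068; minimum 2068 mm.

A is a house frame. B is a spool. The spool sits inside the house frame, centred. The clearance to the nearest interior wall is 2068 mm.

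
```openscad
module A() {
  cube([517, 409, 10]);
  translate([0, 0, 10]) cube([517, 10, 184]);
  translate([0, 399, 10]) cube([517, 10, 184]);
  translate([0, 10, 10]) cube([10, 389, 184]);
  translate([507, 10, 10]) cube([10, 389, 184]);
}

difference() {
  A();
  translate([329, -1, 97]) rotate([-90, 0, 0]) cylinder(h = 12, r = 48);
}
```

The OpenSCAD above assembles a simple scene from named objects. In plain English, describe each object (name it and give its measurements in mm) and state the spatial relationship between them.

A is an open storage box with external size 517×409×194 mm and wall thickness 10 mm (the base is also 10 mm thick). The base covers the whole footprint; the four walls stand on the base, with the y-facing walls full-width and the x-facing walls fitting between their inner faces.

The open box has a circular hole of radius 48 mm through its front wall, centred at (x = 329, z = 97).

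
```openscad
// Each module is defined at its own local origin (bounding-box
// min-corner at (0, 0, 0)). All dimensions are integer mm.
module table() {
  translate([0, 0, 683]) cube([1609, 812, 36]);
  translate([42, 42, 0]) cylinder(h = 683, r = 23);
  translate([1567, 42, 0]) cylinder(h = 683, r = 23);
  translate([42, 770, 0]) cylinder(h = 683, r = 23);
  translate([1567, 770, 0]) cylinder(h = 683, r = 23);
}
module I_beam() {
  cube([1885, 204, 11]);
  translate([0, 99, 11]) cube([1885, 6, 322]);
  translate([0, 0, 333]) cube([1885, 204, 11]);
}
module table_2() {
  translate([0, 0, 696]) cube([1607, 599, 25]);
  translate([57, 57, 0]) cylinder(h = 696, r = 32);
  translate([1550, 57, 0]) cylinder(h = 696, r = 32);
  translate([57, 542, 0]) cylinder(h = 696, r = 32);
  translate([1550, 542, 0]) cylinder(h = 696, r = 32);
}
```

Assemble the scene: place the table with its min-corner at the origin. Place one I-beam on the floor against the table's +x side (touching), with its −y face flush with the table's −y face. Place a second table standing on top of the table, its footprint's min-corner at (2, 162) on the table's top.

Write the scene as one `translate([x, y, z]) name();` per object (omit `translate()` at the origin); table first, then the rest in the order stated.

table();
translate([1609, 0, 0]) I_beam();
translate([2, 162, 719]) table_2();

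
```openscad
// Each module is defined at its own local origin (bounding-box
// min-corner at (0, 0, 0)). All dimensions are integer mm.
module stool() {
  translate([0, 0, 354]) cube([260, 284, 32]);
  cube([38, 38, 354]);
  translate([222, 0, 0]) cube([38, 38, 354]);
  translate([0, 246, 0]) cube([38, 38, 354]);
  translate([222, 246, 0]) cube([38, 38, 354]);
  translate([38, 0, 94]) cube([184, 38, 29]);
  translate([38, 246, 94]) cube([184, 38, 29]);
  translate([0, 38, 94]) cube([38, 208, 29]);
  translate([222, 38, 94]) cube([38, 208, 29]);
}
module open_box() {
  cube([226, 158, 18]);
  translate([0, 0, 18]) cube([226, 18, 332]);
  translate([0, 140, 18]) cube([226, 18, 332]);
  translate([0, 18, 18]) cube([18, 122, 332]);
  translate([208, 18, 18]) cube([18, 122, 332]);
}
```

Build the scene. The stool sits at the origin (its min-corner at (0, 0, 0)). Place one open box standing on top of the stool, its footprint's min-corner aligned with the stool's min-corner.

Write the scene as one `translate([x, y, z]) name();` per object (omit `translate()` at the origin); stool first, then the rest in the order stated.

stool();
translate([0, 0, 386]) open_box();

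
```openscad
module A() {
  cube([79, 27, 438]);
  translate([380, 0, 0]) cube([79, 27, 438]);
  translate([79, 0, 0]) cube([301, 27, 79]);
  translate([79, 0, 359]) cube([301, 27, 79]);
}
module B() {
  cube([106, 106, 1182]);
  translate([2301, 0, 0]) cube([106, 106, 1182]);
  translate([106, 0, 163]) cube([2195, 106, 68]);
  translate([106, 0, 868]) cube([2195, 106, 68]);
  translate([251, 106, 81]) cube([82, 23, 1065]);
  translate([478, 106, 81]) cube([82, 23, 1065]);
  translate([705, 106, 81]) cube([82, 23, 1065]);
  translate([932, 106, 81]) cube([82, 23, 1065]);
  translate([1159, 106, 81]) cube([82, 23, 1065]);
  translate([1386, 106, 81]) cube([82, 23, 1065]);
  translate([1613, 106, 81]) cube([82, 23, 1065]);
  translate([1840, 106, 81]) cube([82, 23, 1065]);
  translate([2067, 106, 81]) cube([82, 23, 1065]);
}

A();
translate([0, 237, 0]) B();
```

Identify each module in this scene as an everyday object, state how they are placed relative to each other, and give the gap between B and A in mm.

A is a picture frame. B is a fence section. The fence section is on the floor beside the picture frame on its +y side. The gap between the fence section and the picture frame is 210 mm.

The fence section's nearest face is 210 mm from the picture frame's +y face.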